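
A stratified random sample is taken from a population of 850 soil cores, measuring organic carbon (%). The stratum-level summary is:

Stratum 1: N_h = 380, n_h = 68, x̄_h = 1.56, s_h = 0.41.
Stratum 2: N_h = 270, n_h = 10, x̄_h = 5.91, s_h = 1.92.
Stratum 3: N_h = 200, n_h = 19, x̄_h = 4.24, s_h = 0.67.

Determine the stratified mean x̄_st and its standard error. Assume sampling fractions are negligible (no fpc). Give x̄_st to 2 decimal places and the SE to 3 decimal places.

x̄_st = Σ W_h x̄_h = (380·1.56 + 270·5.91 + 200·4.24)/850 = 3.57235
V̂(x̄_st) = Σ W_h² s_h²/n_h, with W_h = N_h/N and N = 850:
  stratum 1: (380/850)²·0.41²/68 = 0.00049407
  stratum 2: (270/850)²·1.92²/10 = 0.0371956
  stratum 3: (200/850)²·0.67²/19 = 0.00130803
V̂(x̄_st) = 0.0389977
SE(x̄_st) = √0.0389977 = 0.197478

x̄_st ≈ 3.57, SE ≈ 0.197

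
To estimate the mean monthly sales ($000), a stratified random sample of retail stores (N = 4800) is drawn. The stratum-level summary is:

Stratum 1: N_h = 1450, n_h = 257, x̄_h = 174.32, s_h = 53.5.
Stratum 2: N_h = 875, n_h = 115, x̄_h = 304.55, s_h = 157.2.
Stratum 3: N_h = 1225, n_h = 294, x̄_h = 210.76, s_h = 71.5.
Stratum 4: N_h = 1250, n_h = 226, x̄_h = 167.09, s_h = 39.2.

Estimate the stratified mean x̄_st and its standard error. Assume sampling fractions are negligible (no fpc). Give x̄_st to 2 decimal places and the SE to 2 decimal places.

x̄_st = Σ W_h x̄_h = (1450·174.32 + 875·304.55 + 1225·210.76 + 1250·167.09)/4800 = 205.47682
V̂(x̄_st) = Σ W_h² s_h²/n_h, with W_h = N_h/N and N = 4800:
  stratum 1: (1450/4800)²·53.5²/257 = 1.01631
  stratum 2: (875/4800)²·157.2²/115 = 7.1407
  stratum 3: (1225/4800)²·71.5²/294 = 1.13254
  stratum 4: (1250/4800)²·39.2²/226 = 0.461107
V̂(x̄_st) = 9.75066
SE(x̄_st) = √9.75066 = 3.12261

x̄_st ≈ 205.48, SE ≈ 3.12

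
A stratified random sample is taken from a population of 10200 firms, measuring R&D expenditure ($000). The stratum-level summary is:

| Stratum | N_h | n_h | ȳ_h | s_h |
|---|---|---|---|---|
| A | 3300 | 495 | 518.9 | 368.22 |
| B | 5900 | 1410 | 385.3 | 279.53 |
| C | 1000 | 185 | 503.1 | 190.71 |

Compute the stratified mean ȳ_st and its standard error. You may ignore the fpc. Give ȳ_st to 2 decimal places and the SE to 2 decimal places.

ȳ_st ≈ 440.07, SE ≈ 7.01

ȳ_st = Σ W_h ȳ_h = (3300·518.9 + 5900·385.3 + 1000·503.1)/10200 = 440.07255
V̂(ȳ_st) = Σ W_h² s_h²/n_h, with W_h = N_h/N and N = 10200:
  stratum A: (3300/10200)²·368.22²/495 = 28.6706
  stratum B: (5900/10200)²·279.53²/1410 = 18.5414
  stratum C: (1000/10200)²·190.71²/185 = 1.88962
V̂(ȳ_st) = 49.1016
SE(ȳ_st) = √49.1016 = 7.00725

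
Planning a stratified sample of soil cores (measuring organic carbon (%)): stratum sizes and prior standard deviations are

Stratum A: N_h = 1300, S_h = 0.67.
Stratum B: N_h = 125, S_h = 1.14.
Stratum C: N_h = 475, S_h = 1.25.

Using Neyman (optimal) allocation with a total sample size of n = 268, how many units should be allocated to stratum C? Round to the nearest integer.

99

Neyman allocation: n_h = n · N_h S_h / Σ N_i S_i, with n = 268.
  stratum A: N_h·S_h = 1300·0.67 = 871.00
  stratum B: N_h·S_h = 125·1.14 = 142.50
  stratum C: N_h·S_h = 475·1.25 = 593.75
Σ N_h S_h = 1607.25
n for stratum C = 268·593.75/1607.25 = 99.005 → 99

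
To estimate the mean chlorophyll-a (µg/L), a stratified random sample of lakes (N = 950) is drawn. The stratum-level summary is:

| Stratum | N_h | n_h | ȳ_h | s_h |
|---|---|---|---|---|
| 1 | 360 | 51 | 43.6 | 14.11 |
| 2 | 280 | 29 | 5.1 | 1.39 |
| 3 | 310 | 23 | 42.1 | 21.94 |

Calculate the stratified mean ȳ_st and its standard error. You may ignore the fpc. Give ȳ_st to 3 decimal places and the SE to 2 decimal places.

ȳ_st ≈ 31.763, SE ≈ 1.67

ȳ_st = Σ W_h ȳ_h = (360·43.6 + 280·5.1 + 310·42.1)/950 = 31.76316
V̂(ȳ_st) = Σ W_h² s_h²/n_h, with W_h = N_h/N and N = 950:
  stratum 1: (360/950)²·14.11²/51 = 0.560585
  stratum 2: (280/950)²·1.39²/29 = 0.00578763
  stratum 3: (310/950)²·21.94²/23 = 2.22855
V̂(ȳ_st) = 2.79492
SE(ȳ_st) = √2.79492 = 1.6718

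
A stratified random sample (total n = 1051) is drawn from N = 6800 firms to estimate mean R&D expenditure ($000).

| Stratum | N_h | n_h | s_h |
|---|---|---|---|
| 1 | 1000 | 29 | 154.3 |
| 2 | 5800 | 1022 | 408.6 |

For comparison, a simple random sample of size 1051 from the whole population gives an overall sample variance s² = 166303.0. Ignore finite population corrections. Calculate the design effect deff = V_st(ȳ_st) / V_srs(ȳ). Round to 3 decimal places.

deff ≈ 0.863

V̂(ȳ_st) = Σ W_h² s_h²/n_h, with W_h = N_h/N and N = 6800:
  stratum 1: (1000/6800)²·154.3²/29 = 17.7548
  stratum 2: (5800/6800)²·408.6²/1022 = 118.846
V_st = 136.601
V_srs = s²/n = 166303.0/1051 = 158.233
deff = V_st / V_srs = 136.601/158.233 = 0.8633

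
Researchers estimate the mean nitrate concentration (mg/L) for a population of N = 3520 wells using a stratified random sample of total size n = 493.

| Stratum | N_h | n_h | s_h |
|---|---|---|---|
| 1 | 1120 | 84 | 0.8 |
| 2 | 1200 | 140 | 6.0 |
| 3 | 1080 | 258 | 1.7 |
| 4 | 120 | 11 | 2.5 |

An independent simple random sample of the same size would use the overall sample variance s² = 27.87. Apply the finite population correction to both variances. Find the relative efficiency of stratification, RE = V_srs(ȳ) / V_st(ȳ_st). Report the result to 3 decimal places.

V̂(ȳ_st) = Σ W_h² (1 − n_h/N_h) s_h²/n_h, with W_h = N_h/N and N = 3520:
  stratum 1: (1120/3520)²·(1 − 84/1120)·0.8²/84 = 0.000713499
  stratum 2: (1200/3520)²·(1 − 140/1200)·6.0²/140 = 0.0263983
  stratum 3: (1080/3520)²·(1 − 258/1080)·1.7²/258 = 0.00080258
  stratum 4: (120/3520)²·(1 − 11/120)·2.5²/11 = 0.000599805
V_st = 0.0285142
V_srs = (1 − 493/3520)·27.87/493 = 0.0486138
Relative efficiency = V_srs / V_st = 0.0486138/0.0285142 = 1.7049

RE ≈ 1.705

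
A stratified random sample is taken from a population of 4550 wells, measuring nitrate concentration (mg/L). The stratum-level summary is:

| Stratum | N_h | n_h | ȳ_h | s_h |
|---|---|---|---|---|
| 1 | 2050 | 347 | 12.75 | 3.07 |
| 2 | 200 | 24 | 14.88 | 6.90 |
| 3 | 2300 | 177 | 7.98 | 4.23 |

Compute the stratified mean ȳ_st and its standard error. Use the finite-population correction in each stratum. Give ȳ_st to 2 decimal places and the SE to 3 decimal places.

ȳ_st = Σ W_h ȳ_h = (2050·12.75 + 200·14.88 + 2300·7.98)/4550 = 10.43242
V̂(ȳ_st) = Σ W_h² (1 − n_h/N_h) s_h²/n_h, with W_h = N_h/N and N = 4550:
  stratum 1: (2050/4550)²·(1 − 347/2050)·3.07²/347 = 0.00458029
  stratum 2: (200/4550)²·(1 − 24/200)·6.90²/24 = 0.00337293
  stratum 3: (2300/4550)²·(1 − 177/2300)·4.23²/177 = 0.0238431
V̂(ȳ_st) = 0.0317963
SE(ȳ_st) = √0.0317963 = 0.178315

ȳ_st ≈ 10.43, SE ≈ 0.178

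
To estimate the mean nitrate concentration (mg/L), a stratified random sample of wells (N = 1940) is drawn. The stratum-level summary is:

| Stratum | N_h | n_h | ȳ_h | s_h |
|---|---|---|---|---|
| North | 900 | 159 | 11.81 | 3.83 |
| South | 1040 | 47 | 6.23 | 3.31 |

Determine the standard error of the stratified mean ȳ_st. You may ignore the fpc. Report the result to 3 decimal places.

SE(ȳ_st) ≈ 0.295

V̂(ȳ_st) = Σ W_h² s_h²/n_h, with W_h = N_h/N and N = 1940:
  stratum North: (900/1940)²·3.83²/159 = 0.0198556
  stratum South: (1040/1940)²·3.31²/47 = 0.0669918
V̂(ȳ_st) = 0.0868473
SE(ȳ_st) = √0.0868473 = 0.294699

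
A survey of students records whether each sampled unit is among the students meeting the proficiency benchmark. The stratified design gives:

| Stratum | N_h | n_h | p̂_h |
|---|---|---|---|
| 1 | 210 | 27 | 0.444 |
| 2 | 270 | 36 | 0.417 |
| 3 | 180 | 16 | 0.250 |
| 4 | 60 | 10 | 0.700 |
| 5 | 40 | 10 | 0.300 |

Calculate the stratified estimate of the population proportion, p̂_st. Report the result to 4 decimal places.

N = 760; stratum weights W_h = N_h/N.
p̂_st = Σ W_h p̂_h = (210·0.444 + 270·0.417 + 180·0.250 + 60·0.700 + 40·0.300)/760 = 0.40109

p̂_st ≈ 0.4011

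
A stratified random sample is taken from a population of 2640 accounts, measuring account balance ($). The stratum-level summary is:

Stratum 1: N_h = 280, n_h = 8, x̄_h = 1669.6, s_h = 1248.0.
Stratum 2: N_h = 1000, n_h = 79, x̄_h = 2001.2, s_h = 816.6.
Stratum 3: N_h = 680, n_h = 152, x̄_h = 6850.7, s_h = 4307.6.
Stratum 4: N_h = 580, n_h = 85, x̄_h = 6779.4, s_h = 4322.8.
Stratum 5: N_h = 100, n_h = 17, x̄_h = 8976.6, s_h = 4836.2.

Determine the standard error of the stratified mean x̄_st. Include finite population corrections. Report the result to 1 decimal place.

SE(x̄_st) ≈ 142.2

V̂(x̄_st) = Σ W_h² (1 − n_h/N_h) s_h²/n_h, with W_h = N_h/N and N = 2640:
  stratum 1: (280/2640)²·(1 − 8/280)·1248.0²/8 = 2127.44
  stratum 2: (1000/2640)²·(1 − 79/1000)·816.6²/79 = 1115.43
  stratum 3: (680/2640)²·(1 − 152/680)·4307.6²/152 = 6288.72
  stratum 4: (580/2640)²·(1 − 85/580)·4322.8²/85 = 9056.01
  stratum 5: (100/2640)²·(1 − 17/100)·4836.2²/17 = 1638.44
V̂(x̄_st) = 20226
SE(x̄_st) = √20226 = 142.218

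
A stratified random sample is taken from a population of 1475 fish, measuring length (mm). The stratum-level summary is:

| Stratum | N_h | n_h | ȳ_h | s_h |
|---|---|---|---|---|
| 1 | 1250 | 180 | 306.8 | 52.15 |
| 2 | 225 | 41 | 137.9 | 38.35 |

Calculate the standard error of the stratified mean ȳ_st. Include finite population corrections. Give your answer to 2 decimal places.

V̂(ȳ_st) = Σ W_h² (1 − n_h/N_h) s_h²/n_h, with W_h = N_h/N and N = 1475:
  stratum 1: (1250/1475)²·(1 − 180/1250)·52.15²/180 = 9.28851
  stratum 2: (225/1475)²·(1 − 41/225)·38.35²/41 = 0.682595
V̂(ȳ_st) = 9.9711
SE(ȳ_st) = √9.9711 = 3.15771

SE(ȳ_st) ≈ 3.16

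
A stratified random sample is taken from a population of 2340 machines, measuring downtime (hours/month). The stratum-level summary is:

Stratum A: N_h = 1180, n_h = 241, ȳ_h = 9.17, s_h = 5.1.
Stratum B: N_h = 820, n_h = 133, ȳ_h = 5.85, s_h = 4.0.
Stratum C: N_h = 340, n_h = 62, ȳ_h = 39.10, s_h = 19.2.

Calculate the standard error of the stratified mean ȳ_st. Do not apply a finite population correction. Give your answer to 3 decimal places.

SE(ȳ_st) ≈ 0.410

V̂(ȳ_st) = Σ W_h² s_h²/n_h, with W_h = N_h/N and N = 2340:
  stratum A: (1180/2340)²·5.1²/241 = 0.0274445
  stratum B: (820/2340)²·4.0²/133 = 0.0147729
  stratum C: (340/2340)²·19.2²/62 = 0.125527
V̂(ȳ_st) = 0.167744
SE(ȳ_st) = √0.167744 = 0.409566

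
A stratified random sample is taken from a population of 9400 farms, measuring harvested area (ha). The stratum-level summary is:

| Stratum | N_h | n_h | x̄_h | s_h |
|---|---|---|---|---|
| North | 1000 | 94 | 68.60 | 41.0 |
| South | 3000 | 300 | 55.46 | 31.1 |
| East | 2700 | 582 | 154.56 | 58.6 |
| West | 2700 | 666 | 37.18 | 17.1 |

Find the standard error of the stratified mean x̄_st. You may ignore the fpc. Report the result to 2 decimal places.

V̂(x̄_st) = Σ W_h² s_h²/n_h, with W_h = N_h/N and N = 9400:
  stratum North: (1000/9400)²·41.0²/94 = 0.202388
  stratum South: (3000/9400)²·31.1²/300 = 0.328387
  stratum East: (2700/9400)²·58.6²/582 = 0.486793
  stratum West: (2700/9400)²·17.1²/666 = 0.0362235
V̂(x̄_st) = 1.05379
SE(x̄_st) = √1.05379 = 1.02654

SE(x̄_st) ≈ 1.03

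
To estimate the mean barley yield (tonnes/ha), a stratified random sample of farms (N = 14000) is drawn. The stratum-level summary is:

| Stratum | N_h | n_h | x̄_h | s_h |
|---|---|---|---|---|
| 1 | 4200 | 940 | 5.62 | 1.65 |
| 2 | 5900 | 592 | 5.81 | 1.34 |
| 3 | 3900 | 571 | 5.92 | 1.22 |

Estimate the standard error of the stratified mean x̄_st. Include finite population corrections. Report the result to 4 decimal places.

SE(x̄_st) ≈ 0.0293

V̂(x̄_st) = Σ W_h² (1 − n_h/N_h) s_h²/n_h, with W_h = N_h/N and N = 14000:
  stratum 1: (4200/14000)²·(1 − 940/4200)·1.65²/940 = 0.000202326
  stratum 2: (5900/14000)²·(1 − 592/5900)·1.34²/592 = 0.000484635
  stratum 3: (3900/14000)²·(1 − 571/3900)·1.22²/571 = 0.000172666
V̂(x̄_st) = 0.000859626
SE(x̄_st) = √0.000859626 = 0.0293194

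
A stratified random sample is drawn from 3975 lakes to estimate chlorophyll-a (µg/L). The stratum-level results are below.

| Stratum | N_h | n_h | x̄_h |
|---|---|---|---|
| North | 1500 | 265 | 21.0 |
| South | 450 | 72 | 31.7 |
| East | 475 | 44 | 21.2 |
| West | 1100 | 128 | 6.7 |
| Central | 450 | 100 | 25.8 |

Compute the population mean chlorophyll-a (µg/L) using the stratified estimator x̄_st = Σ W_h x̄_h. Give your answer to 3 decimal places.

x̄_st ≈ 18.821

N = Σ N_h = 3975. Stratum weights W_h = N_h/N.
x̄_st = (1500·21.0 + 450·31.7 + 475·21.2 + 1100·6.7 + 450·25.8) / 3975 = 18.82138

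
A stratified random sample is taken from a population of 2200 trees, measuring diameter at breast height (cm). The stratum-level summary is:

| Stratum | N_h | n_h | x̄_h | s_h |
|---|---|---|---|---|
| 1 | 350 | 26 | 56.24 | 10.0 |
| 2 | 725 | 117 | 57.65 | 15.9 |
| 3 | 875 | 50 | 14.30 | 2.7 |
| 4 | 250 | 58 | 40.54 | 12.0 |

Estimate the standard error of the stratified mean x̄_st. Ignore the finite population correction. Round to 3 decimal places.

SE(x̄_st) ≈ 0.622

V̂(x̄_st) = Σ W_h² s_h²/n_h, with W_h = N_h/N and N = 2200:
  stratum 1: (350/2200)²·10.0²/26 = 0.0973458
  stratum 2: (725/2200)²·15.9²/117 = 0.23466
  stratum 3: (875/2200)²·2.7²/50 = 0.0230637
  stratum 4: (250/2200)²·12.0²/58 = 0.0320604
V̂(x̄_st) = 0.38713
SE(x̄_st) = √0.38713 = 0.622198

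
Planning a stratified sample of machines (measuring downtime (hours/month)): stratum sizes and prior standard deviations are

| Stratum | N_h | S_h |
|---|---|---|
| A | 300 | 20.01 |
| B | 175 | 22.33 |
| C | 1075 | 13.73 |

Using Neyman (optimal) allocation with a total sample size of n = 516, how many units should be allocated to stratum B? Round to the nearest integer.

82

Neyman allocation: n_h = n · N_h S_h / Σ N_i S_i, with n = 516.
  stratum A: N_h·S_h = 300·20.01 = 6003.00
  stratum B: N_h·S_h = 175·22.33 = 3907.75
  stratum C: N_h·S_h = 1075·13.73 = 14759.75
Σ N_h S_h = 24670.50
n for stratum B = 516·3907.75/24670.50 = 81.733 → 82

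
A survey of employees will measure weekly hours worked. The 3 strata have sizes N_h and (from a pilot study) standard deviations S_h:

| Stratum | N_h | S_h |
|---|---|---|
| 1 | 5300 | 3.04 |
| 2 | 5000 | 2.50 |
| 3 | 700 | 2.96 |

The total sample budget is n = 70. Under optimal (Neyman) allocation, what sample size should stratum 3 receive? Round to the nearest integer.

Neyman allocation: n_h = n · N_h S_h / Σ N_i S_i, with n = 70.
  stratum 1: N_h·S_h = 5300·3.04 = 16112.00
  stratum 2: N_h·S_h = 5000·2.50 = 12500.00
  stratum 3: N_h·S_h = 700·2.96 = 2072.00
Σ N_h S_h = 30684.00
n for stratum 3 = 70·2072.00/30684.00 = 4.727 → 5

5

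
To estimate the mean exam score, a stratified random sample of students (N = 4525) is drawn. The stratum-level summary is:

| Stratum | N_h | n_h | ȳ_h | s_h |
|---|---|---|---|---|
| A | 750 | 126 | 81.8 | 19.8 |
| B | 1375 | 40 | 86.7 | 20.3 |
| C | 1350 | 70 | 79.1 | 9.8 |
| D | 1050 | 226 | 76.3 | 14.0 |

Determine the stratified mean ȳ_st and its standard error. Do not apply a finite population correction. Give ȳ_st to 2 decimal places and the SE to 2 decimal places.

ȳ_st ≈ 81.21, SE ≈ 1.10

ȳ_st = Σ W_h ȳ_h = (750·81.8 + 1375·86.7 + 1350·79.1 + 1050·76.3)/4525 = 81.20718
V̂(ȳ_st) = Σ W_h² s_h²/n_h, with W_h = N_h/N and N = 4525:
  stratum A: (750/4525)²·19.8²/126 = 0.0854762
  stratum B: (1375/4525)²·20.3²/40 = 0.951262
  stratum C: (1350/4525)²·9.8²/70 = 0.122119
  stratum D: (1050/4525)²·14.0²/226 = 0.046697
V̂(ȳ_st) = 1.20555
SE(ȳ_st) = √1.20555 = 1.09798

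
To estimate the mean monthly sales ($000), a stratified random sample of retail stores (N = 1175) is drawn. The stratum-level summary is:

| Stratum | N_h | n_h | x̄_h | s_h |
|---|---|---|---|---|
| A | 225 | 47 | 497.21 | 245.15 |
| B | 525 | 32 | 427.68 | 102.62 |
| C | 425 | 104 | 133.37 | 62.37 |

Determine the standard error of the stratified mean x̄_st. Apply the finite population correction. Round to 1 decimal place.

SE(x̄_st) ≈ 10.1

V̂(x̄_st) = Σ W_h² (1 − n_h/N_h) s_h²/n_h, with W_h = N_h/N and N = 1175:
  stratum A: (225/1175)²·(1 − 47/225)·245.15²/47 = 37.0931
  stratum B: (525/1175)²·(1 − 32/525)·102.62²/32 = 61.6942
  stratum C: (425/1175)²·(1 − 104/425)·62.37²/104 = 3.69604
V̂(x̄_st) = 102.483
SE(x̄_st) = √102.483 = 10.1234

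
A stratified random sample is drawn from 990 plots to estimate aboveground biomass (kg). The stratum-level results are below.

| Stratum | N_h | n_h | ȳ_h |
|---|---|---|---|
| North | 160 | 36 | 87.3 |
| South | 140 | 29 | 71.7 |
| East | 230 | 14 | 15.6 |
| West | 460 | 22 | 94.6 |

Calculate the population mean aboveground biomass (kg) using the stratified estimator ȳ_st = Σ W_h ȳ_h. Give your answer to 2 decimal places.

N = Σ N_h = 990. Stratum weights W_h = N_h/N.
ȳ_st = (160·87.3 + 140·71.7 + 230·15.6 + 460·94.6) / 990 = 71.8283

ȳ_st ≈ 71.83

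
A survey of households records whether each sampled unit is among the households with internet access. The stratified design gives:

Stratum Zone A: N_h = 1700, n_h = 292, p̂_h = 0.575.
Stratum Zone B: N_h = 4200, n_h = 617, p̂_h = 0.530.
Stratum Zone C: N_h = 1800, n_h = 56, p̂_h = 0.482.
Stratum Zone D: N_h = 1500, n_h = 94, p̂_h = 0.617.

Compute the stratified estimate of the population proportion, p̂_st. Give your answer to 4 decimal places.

N = 9200; stratum weights W_h = N_h/N.
p̂_st = Σ W_h p̂_h = (1700·0.575 + 4200·0.530 + 1800·0.482 + 1500·0.617)/9200 = 0.54311

p̂_st ≈ 0.5431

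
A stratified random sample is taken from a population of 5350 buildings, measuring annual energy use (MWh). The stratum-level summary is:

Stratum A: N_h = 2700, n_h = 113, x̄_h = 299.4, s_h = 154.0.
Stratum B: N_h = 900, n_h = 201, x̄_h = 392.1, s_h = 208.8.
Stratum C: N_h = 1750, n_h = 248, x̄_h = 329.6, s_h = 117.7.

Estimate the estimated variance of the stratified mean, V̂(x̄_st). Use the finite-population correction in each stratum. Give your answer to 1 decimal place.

V̂(x̄_st) ≈ 61.1

V̂(x̄_st) = Σ W_h² (1 − n_h/N_h) s_h²/n_h, with W_h = N_h/N and N = 5350:
  stratum A: (2700/5350)²·(1 − 113/2700)·154.0²/113 = 51.2172
  stratum B: (900/5350)²·(1 − 201/900)·208.8²/201 = 4.76735
  stratum C: (1750/5350)²·(1 − 248/1750)·117.7²/248 = 5.12981
V̂(x̄_st) = 61.1143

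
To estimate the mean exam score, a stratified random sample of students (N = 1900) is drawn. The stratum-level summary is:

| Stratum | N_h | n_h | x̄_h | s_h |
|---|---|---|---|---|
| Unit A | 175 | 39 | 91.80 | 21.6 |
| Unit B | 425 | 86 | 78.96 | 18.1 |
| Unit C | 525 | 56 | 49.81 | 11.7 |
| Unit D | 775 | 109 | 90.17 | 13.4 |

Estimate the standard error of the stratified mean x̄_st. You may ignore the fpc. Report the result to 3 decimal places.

V̂(x̄_st) = Σ W_h² s_h²/n_h, with W_h = N_h/N and N = 1900:
  stratum Unit A: (175/1900)²·21.6²/39 = 0.101487
  stratum Unit B: (425/1900)²·18.1²/86 = 0.190603
  stratum Unit C: (525/1900)²·11.7²/56 = 0.186636
  stratum Unit D: (775/1900)²·13.4²/109 = 0.274081
V̂(x̄_st) = 0.752807
SE(x̄_st) = √0.752807 = 0.867645

SE(x̄_st) ≈ 0.868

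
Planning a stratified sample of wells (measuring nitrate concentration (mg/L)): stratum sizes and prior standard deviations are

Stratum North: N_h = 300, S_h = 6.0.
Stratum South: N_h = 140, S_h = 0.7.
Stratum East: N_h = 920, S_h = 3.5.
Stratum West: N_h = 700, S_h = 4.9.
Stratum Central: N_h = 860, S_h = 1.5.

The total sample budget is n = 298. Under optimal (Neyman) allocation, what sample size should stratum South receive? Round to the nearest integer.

3

Neyman allocation: n_h = n · N_h S_h / Σ N_i S_i, with n = 298.
  stratum North: N_h·S_h = 300·6.0 = 1800.00
  stratum South: N_h·S_h = 140·0.7 = 98.00
  stratum East: N_h·S_h = 920·3.5 = 3220.00
  stratum West: N_h·S_h = 700·4.9 = 3430.00
  stratum Central: N_h·S_h = 860·1.5 = 1290.00
Σ N_h S_h = 9838.00
n for stratum South = 298·98.00/9838.00 = 2.968 → 3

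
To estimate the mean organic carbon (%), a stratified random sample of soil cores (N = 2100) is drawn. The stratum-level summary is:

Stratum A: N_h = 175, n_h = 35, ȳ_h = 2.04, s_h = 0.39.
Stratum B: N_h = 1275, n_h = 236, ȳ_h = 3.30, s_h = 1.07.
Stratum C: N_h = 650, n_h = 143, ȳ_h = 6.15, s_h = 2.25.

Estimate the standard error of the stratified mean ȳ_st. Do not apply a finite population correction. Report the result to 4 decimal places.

V̂(ȳ_st) = Σ W_h² s_h²/n_h, with W_h = N_h/N and N = 2100:
  stratum A: (175/2100)²·0.39²/35 = 3.01786e-05
  stratum B: (1275/2100)²·1.07²/236 = 0.00178829
  stratum C: (650/2100)²·2.25²/143 = 0.0033917
V̂(ȳ_st) = 0.00521016
SE(ȳ_st) = √0.00521016 = 0.0721815

SE(ȳ_st) ≈ 0.0722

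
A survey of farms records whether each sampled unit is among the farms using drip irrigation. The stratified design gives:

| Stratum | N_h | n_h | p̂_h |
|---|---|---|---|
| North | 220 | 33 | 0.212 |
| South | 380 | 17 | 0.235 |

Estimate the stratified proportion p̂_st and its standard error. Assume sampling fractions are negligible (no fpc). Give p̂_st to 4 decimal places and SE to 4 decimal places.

p̂_st ≈ 0.2266, SE ≈ 0.0722

N = 600; stratum weights W_h = N_h/N.
p̂_st = Σ W_h p̂_h = (220·0.212 + 380·0.235)/600 = 0.22657
V̂(p̂_st) = Σ W_h² p̂_h(1−p̂_h)/(n_h−1):
  stratum North: (220/600)²·0.212·0.788/32 = 0.000701867
  stratum South: (380/600)²·0.235·0.765/16 = 0.00450686
V̂(p̂_st) = 0.00520873; SE = √V̂ = 0.0721715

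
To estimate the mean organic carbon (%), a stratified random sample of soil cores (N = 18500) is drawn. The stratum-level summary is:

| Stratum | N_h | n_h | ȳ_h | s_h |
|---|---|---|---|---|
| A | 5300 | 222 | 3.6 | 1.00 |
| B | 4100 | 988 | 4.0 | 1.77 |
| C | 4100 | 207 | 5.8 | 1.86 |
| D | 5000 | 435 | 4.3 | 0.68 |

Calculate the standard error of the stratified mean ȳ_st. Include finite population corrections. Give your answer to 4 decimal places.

V̂(ȳ_st) = Σ W_h² (1 − n_h/N_h) s_h²/n_h, with W_h = N_h/N and N = 18500:
  stratum A: (5300/18500)²·(1 − 222/5300)·1.00²/222 = 0.000354219
  stratum B: (4100/18500)²·(1 − 988/4100)·1.77²/988 = 0.000118214
  stratum C: (4100/18500)²·(1 − 207/4100)·1.86²/207 = 0.000779436
  stratum D: (5000/18500)²·(1 − 435/5000)·0.68²/435 = 7.08918e-05
V̂(ȳ_st) = 0.00132276
SE(ȳ_st) = √0.00132276 = 0.0363698

SE(ȳ_st) ≈ 0.0364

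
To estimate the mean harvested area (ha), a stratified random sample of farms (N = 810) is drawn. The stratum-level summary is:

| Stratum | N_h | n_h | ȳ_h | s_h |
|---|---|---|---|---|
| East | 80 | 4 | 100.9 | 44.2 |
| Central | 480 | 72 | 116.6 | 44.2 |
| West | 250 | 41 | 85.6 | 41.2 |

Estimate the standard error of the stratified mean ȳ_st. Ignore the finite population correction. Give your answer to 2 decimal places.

SE(ȳ_st) ≈ 4.27

V̂(ȳ_st) = Σ W_h² s_h²/n_h, with W_h = N_h/N and N = 810:
  stratum East: (80/810)²·44.2²/4 = 4.76425
  stratum Central: (480/810)²·44.2²/72 = 9.5285
  stratum West: (250/810)²·41.2²/41 = 3.94385
V̂(ȳ_st) = 18.2366
SE(ȳ_st) = √18.2366 = 4.27043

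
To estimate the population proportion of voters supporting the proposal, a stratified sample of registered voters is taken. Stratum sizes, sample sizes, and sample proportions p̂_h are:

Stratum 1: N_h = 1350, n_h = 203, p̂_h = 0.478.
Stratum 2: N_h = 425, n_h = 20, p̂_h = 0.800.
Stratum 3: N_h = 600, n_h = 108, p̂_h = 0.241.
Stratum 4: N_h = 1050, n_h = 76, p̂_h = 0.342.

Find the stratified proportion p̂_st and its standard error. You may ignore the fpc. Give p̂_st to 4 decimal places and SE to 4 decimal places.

N = 3425; stratum weights W_h = N_h/N.
p̂_st = Σ W_h p̂_h = (1350·0.478 + 425·0.800 + 600·0.241 + 1050·0.342)/3425 = 0.43474
V̂(p̂_st) = Σ W_h² p̂_h(1−p̂_h)/(n_h−1):
  stratum 1: (1350/3425)²·0.478·0.522/202 = 0.000191908
  stratum 2: (425/3425)²·0.800·0.200/19 = 0.000129665
  stratum 3: (600/3425)²·0.241·0.759/107 = 5.24634e-05
  stratum 4: (1050/3425)²·0.342·0.658/75 = 0.000281999
V̂(p̂_st) = 0.000656036; SE = √V̂ = 0.0256132

p̂_st ≈ 0.4347, SE ≈ 0.0256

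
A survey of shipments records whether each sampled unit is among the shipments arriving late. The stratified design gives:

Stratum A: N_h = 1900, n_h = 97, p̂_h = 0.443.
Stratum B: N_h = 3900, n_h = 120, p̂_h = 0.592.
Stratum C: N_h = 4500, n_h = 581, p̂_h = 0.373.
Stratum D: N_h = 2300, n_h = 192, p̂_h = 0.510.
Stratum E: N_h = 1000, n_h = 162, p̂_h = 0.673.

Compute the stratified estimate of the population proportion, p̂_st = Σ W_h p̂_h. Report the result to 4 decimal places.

p̂_st ≈ 0.4908

N = 13600; stratum weights W_h = N_h/N.
p̂_st = Σ W_h p̂_h = (1900·0.443 + 3900·0.592 + 4500·0.373 + 2300·0.510 + 1000·0.673)/13600 = 0.49081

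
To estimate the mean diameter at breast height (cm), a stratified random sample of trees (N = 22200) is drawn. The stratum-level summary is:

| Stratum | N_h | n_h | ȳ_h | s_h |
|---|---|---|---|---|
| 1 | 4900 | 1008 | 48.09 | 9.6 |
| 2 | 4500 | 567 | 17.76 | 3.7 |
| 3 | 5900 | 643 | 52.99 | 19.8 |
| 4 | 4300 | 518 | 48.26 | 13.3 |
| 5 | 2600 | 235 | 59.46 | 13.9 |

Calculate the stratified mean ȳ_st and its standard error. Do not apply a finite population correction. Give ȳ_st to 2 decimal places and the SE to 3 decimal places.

ȳ_st ≈ 44.61, SE ≈ 0.269

ȳ_st = Σ W_h ȳ_h = (4900·48.09 + 4500·17.76 + 5900·52.99 + 4300·48.26 + 2600·59.46)/22200 = 44.60883
V̂(ȳ_st) = Σ W_h² s_h²/n_h, with W_h = N_h/N and N = 22200:
  stratum 1: (4900/22200)²·9.6²/1008 = 0.00445418
  stratum 2: (4500/22200)²·3.7²/567 = 0.000992063
  stratum 3: (5900/22200)²·19.8²/643 = 0.0430643
  stratum 4: (4300/22200)²·13.3²/518 = 0.0128116
  stratum 5: (2600/22200)²·13.9²/235 = 0.0112772
V̂(ȳ_st) = 0.0725994
SE(ȳ_st) = √0.0725994 = 0.269443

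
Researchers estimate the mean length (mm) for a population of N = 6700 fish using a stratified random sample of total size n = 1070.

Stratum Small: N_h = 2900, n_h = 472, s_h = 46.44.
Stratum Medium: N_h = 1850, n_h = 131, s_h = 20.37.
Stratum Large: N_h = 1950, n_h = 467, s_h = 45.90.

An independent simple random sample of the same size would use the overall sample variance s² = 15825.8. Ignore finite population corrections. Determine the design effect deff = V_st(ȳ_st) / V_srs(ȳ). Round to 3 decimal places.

V̂(ȳ_st) = Σ W_h² s_h²/n_h, with W_h = N_h/N and N = 6700:
  stratum Small: (2900/6700)²·46.44²/472 = 0.85603
  stratum Medium: (1850/6700)²·20.37²/131 = 0.241493
  stratum Large: (1950/6700)²·45.90²/467 = 0.382145
V_st = 1.47967
V_srs = s²/n = 15825.8/1070 = 14.7905
deff = V_st / V_srs = 1.47967/14.7905 = 0.1000

deff ≈ 0.100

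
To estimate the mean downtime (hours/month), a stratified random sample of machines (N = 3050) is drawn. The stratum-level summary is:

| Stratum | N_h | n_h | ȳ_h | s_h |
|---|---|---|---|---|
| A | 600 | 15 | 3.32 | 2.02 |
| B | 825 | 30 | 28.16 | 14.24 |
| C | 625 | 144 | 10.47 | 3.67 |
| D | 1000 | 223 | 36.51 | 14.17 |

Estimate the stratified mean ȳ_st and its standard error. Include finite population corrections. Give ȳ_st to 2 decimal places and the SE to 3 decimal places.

ȳ_st = Σ W_h ȳ_h = (600·3.32 + 825·28.16 + 625·10.47 + 1000·36.51)/3050 = 22.38615
V̂(ȳ_st) = Σ W_h² (1 − n_h/N_h) s_h²/n_h, with W_h = N_h/N and N = 3050:
  stratum A: (600/3050)²·(1 − 15/600)·2.02²/15 = 0.0102641
  stratum B: (825/3050)²·(1 − 30/825)·14.24²/30 = 0.476563
  stratum C: (625/3050)²·(1 − 144/625)·3.67²/144 = 0.0030227
  stratum D: (1000/3050)²·(1 − 223/1000)·14.17²/223 = 0.0752066
V̂(ȳ_st) = 0.565056
SE(ȳ_st) = √0.565056 = 0.751702

ȳ_st ≈ 22.39, SE ≈ 0.752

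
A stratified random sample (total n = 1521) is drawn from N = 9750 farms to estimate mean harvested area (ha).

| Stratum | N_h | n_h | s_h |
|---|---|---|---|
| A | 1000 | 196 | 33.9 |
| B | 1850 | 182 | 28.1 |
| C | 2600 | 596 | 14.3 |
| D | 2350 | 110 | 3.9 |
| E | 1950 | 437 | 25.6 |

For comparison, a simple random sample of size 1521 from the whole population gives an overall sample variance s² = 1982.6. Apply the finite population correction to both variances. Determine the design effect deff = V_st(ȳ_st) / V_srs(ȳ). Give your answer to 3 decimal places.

V̂(ȳ_st) = Σ W_h² (1 − n_h/N_h) s_h²/n_h, with W_h = N_h/N and N = 9750:
  stratum A: (1000/9750)²·(1 − 196/1000)·33.9²/196 = 0.0495895
  stratum B: (1850/9750)²·(1 − 182/1850)·28.1²/182 = 0.140831
  stratum C: (2600/9750)²·(1 − 596/2600)·14.3²/596 = 0.0188056
  stratum D: (2350/9750)²·(1 − 110/2350)·3.9²/110 = 0.00765673
  stratum E: (1950/9750)²·(1 − 437/1950)·25.6²/437 = 0.0465439
V_st = 0.263427
V_srs = (1 − 1521/9750)·1982.6/1521 = 1.10014
deff = V_st / V_srs = 0.263427/1.10014 = 0.2394

deff ≈ 0.239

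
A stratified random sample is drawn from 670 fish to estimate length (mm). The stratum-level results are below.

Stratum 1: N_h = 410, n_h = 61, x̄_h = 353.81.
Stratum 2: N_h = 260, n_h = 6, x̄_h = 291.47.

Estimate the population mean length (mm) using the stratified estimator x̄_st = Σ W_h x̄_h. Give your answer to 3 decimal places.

x̄_st ≈ 329.618

N = Σ N_h = 670. Stratum weights W_h = N_h/N.
x̄_st = (410·353.81 + 260·291.47) / 670 = 329.61836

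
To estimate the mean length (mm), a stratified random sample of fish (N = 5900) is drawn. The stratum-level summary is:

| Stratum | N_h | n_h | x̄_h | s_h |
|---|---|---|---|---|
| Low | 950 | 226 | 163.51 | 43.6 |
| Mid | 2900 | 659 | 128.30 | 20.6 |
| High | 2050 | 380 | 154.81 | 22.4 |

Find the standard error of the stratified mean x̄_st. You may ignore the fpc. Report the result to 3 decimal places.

V̂(x̄_st) = Σ W_h² s_h²/n_h, with W_h = N_h/N and N = 5900:
  stratum Low: (950/5900)²·43.6²/226 = 0.218076
  stratum Mid: (2900/5900)²·20.6²/659 = 0.155575
  stratum High: (2050/5900)²·22.4²/380 = 0.15941
V̂(x̄_st) = 0.533062
SE(x̄_st) = √0.533062 = 0.730111

SE(x̄_st) ≈ 0.730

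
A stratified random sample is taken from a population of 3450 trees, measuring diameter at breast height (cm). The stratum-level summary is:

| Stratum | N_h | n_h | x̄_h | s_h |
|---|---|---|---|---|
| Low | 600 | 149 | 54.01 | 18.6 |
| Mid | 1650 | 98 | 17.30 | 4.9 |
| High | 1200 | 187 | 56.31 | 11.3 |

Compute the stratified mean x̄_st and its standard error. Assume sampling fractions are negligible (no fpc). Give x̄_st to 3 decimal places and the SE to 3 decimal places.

x̄_st ≈ 37.253, SE ≈ 0.457

x̄_st = Σ W_h x̄_h = (600·54.01 + 1650·17.30 + 1200·56.31)/3450 = 37.25304
V̂(x̄_st) = Σ W_h² s_h²/n_h, with W_h = N_h/N and N = 3450:
  stratum Low: (600/3450)²·18.6²/149 = 0.070227
  stratum Mid: (1650/3450)²·4.9²/98 = 0.0560397
  stratum High: (1200/3450)²·11.3²/187 = 0.0826113
V̂(x̄_st) = 0.208878
SE(x̄_st) = √0.208878 = 0.457032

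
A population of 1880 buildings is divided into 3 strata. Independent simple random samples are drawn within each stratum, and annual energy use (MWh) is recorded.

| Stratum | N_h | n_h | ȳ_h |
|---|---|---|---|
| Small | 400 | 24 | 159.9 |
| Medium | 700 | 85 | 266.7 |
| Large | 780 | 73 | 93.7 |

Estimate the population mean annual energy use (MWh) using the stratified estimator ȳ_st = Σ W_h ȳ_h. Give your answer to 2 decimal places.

N = Σ N_h = 1880. Stratum weights W_h = N_h/N.
ȳ_st = (400·159.9 + 700·266.7 + 780·93.7) / 1880 = 172.2000

ȳ_st ≈ 172.20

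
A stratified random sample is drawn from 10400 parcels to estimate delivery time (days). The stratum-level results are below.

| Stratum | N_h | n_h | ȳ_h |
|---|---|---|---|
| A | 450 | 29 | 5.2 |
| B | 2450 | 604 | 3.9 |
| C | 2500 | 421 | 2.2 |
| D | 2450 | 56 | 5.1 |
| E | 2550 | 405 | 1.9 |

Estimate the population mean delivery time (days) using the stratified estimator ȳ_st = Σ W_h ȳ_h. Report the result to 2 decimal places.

ȳ_st ≈ 3.34

N = Σ N_h = 10400. Stratum weights W_h = N_h/N.
ȳ_st = (450·5.2 + 2450·3.9 + 2500·2.2 + 2450·5.1 + 2550·1.9) / 10400 = 3.3399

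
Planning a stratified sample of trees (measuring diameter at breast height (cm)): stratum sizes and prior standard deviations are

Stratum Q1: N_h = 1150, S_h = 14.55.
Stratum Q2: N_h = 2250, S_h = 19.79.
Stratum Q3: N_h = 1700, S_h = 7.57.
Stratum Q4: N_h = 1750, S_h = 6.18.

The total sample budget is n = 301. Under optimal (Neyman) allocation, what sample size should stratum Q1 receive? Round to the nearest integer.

59

Neyman allocation: n_h = n · N_h S_h / Σ N_i S_i, with n = 301.
  stratum Q1: N_h·S_h = 1150·14.55 = 16732.50
  stratum Q2: N_h·S_h = 2250·19.79 = 44527.50
  stratum Q3: N_h·S_h = 1700·7.57 = 12869.00
  stratum Q4: N_h·S_h = 1750·6.18 = 10815.00
Σ N_h S_h = 84944.00
n for stratum Q1 = 301·16732.50/84944.00 = 59.292 → 59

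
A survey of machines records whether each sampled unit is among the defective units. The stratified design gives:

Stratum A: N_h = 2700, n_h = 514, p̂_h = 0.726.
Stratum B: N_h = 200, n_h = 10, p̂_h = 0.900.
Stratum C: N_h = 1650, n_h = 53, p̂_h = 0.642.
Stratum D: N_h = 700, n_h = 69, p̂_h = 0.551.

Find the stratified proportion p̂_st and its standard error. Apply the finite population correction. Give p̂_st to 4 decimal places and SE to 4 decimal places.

N = 5250; stratum weights W_h = N_h/N.
p̂_st = Σ W_h p̂_h = (2700·0.726 + 200·0.900 + 1650·0.642 + 700·0.551)/5250 = 0.68290
V̂(p̂_st) = Σ W_h² (1 − n_h/N_h) p̂_h(1−p̂_h)/(n_h−1):
  stratum A: (2700/5250)²·(1 − 514/2700)·0.726·0.274/513 = 8.30358e-05
  stratum B: (200/5250)²·(1 − 10/200)·0.900·0.100/9 = 1.37868e-05
  stratum C: (1650/5250)²·(1 − 53/1650)·0.642·0.358/52 = 0.000422557
  stratum D: (700/5250)²·(1 − 69/700)·0.551·0.449/68 = 5.83039e-05
V̂(p̂_st) = 0.000577683; SE = √V̂ = 0.024035

p̂_st ≈ 0.6829, SE ≈ 0.0240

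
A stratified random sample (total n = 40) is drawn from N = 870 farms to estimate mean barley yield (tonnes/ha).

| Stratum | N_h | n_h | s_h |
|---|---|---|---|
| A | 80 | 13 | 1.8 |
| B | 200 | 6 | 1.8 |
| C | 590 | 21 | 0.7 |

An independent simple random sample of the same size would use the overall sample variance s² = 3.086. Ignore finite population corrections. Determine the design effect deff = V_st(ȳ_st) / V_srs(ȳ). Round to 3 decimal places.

V̂(ȳ_st) = Σ W_h² s_h²/n_h, with W_h = N_h/N and N = 870:
  stratum A: (80/870)²·1.8²/13 = 0.00210738
  stratum B: (200/870)²·1.8²/6 = 0.0285375
  stratum C: (590/870)²·0.7²/21 = 0.0107311
V_st = 0.0413759
V_srs = s²/n = 3.086/40 = 0.07715
deff = V_st / V_srs = 0.0413759/0.07715 = 0.5363

deff ≈ 0.536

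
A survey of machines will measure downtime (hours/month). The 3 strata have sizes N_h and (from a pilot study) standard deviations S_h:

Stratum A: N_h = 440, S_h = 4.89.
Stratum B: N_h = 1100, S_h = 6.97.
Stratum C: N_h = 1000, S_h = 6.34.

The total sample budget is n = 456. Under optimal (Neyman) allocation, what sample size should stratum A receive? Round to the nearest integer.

61

Neyman allocation: n_h = n · N_h S_h / Σ N_i S_i, with n = 456.
  stratum A: N_h·S_h = 440·4.89 = 2151.60
  stratum B: N_h·S_h = 1100·6.97 = 7667.00
  stratum C: N_h·S_h = 1000·6.34 = 6340.00
Σ N_h S_h = 16158.60
n for stratum A = 456·2151.60/16158.60 = 60.719 → 61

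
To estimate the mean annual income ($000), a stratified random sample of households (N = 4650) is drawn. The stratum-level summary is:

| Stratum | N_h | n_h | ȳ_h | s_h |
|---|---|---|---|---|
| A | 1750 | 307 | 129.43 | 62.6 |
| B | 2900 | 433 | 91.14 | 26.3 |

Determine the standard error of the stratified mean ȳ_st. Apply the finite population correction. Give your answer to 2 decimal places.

SE(ȳ_st) ≈ 1.42

V̂(ȳ_st) = Σ W_h² (1 − n_h/N_h) s_h²/n_h, with W_h = N_h/N and N = 4650:
  stratum A: (1750/4650)²·(1 − 307/1750)·62.6²/307 = 1.49076
  stratum B: (2900/4650)²·(1 − 433/2900)·26.3²/433 = 0.528548
V̂(ȳ_st) = 2.01931
SE(ȳ_st) = √2.01931 = 1.42102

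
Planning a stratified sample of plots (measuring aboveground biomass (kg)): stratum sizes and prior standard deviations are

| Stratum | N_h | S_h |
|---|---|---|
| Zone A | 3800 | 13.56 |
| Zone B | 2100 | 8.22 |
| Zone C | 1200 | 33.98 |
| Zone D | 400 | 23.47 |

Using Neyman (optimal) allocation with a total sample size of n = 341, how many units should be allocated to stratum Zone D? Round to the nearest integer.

Neyman allocation: n_h = n · N_h S_h / Σ N_i S_i, with n = 341.
  stratum Zone A: N_h·S_h = 3800·13.56 = 51528.00
  stratum Zone B: N_h·S_h = 2100·8.22 = 17262.00
  stratum Zone C: N_h·S_h = 1200·33.98 = 40776.00
  stratum Zone D: N_h·S_h = 400·23.47 = 9388.00
Σ N_h S_h = 118954.00
n for stratum Zone D = 341·9388.00/118954.00 = 26.912 → 27

27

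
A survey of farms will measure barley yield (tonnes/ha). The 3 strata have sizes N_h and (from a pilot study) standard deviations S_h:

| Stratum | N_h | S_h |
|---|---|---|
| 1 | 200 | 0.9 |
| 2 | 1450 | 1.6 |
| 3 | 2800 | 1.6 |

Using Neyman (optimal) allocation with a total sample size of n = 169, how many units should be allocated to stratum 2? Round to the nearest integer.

56

Neyman allocation: n_h = n · N_h S_h / Σ N_i S_i, with n = 169.
  stratum 1: N_h·S_h = 200·0.9 = 180.00
  stratum 2: N_h·S_h = 1450·1.6 = 2320.00
  stratum 3: N_h·S_h = 2800·1.6 = 4480.00
Σ N_h S_h = 6980.00
n for stratum 2 = 169·2320.00/6980.00 = 56.172 → 56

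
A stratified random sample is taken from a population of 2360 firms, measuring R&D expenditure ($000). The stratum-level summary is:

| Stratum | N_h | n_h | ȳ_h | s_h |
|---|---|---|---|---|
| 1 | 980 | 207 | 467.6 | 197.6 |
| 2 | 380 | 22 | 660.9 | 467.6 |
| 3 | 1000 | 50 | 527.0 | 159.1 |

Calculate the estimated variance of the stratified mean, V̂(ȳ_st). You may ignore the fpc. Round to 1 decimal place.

V̂(ȳ_st) = Σ W_h² s_h²/n_h, with W_h = N_h/N and N = 2360:
  stratum 1: (980/2360)²·197.6²/207 = 32.5261
  stratum 2: (380/2360)²·467.6²/22 = 257.673
  stratum 3: (1000/2360)²·159.1²/50 = 90.8963
V̂(ȳ_st) = 381.096

V̂(ȳ_st) ≈ 381.1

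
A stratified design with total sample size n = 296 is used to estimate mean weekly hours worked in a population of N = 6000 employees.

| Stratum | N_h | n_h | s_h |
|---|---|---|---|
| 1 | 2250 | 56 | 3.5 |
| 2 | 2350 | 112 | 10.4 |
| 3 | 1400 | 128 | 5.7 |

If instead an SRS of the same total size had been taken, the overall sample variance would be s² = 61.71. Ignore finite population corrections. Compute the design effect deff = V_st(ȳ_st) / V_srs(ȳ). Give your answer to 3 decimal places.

deff ≈ 0.924

V̂(ȳ_st) = Σ W_h² s_h²/n_h, with W_h = N_h/N and N = 6000:
  stratum 1: (2250/6000)²·3.5²/56 = 0.0307617
  stratum 2: (2350/6000)²·10.4²/112 = 0.148143
  stratum 3: (1400/6000)²·5.7²/128 = 0.0138195
V_st = 0.192725
V_srs = s²/n = 61.71/296 = 0.20848
deff = V_st / V_srs = 0.192725/0.20848 = 0.9244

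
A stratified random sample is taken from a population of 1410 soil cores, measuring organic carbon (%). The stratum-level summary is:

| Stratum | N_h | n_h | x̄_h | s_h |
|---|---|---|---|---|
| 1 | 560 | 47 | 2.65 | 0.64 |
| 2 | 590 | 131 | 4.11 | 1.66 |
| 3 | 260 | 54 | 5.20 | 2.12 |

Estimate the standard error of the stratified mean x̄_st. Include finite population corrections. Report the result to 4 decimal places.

V̂(x̄_st) = Σ W_h² (1 − n_h/N_h) s_h²/n_h, with W_h = N_h/N and N = 1410:
  stratum 1: (560/1410)²·(1 − 47/560)·0.64²/47 = 0.0012593
  stratum 2: (590/1410)²·(1 − 131/590)·1.66²/131 = 0.00286531
  stratum 3: (260/1410)²·(1 − 54/260)·2.12²/54 = 0.00224223
V̂(x̄_st) = 0.00636684
SE(x̄_st) = √0.00636684 = 0.0797925

SE(x̄_st) ≈ 0.0798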